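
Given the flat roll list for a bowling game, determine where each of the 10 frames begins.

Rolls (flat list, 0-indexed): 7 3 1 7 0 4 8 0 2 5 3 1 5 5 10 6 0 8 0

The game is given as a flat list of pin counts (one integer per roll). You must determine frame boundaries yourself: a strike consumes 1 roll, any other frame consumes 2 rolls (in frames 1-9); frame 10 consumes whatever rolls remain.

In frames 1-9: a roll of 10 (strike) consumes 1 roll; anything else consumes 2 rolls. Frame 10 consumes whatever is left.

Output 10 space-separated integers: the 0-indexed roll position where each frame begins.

Frame 1 starts at roll index 0: rolls=7,3 (sum=10), consumes 2 rolls
Frame 2 starts at roll index 2: rolls=1,7 (sum=8), consumes 2 rolls
Frame 3 starts at roll index 4: rolls=0,4 (sum=4), consumes 2 rolls
Frame 4 starts at roll index 6: rolls=8,0 (sum=8), consumes 2 rolls
Frame 5 starts at roll index 8: rolls=2,5 (sum=7), consumes 2 rolls
Frame 6 starts at roll index 10: rolls=3,1 (sum=4), consumes 2 rolls
Frame 7 starts at roll index 12: rolls=5,5 (sum=10), consumes 2 rolls
Frame 8 starts at roll index 14: roll=10 (strike), consumes 1 roll
Frame 9 starts at roll index 15: rolls=6,0 (sum=6), consumes 2 rolls
Frame 10 starts at roll index 17: 2 remaining rolls

Answer: 0 2 4 6 8 10 12 14 15 17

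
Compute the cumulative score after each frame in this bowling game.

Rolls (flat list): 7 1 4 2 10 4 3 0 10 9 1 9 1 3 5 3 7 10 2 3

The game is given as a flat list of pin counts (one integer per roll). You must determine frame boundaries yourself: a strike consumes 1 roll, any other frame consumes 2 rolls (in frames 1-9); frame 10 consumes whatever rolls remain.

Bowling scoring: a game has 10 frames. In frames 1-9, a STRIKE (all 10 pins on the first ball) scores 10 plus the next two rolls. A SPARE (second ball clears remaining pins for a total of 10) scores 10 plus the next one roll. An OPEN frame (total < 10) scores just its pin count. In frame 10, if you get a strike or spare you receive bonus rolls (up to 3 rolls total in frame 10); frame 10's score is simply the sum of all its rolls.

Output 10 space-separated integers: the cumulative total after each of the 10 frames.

Frame 1: OPEN (7+1=8). Cumulative: 8
Frame 2: OPEN (4+2=6). Cumulative: 14
Frame 3: STRIKE. 10 + next two rolls (4+3) = 17. Cumulative: 31
Frame 4: OPEN (4+3=7). Cumulative: 38
Frame 5: SPARE (0+10=10). 10 + next roll (9) = 19. Cumulative: 57
Frame 6: SPARE (9+1=10). 10 + next roll (9) = 19. Cumulative: 76
Frame 7: SPARE (9+1=10). 10 + next roll (3) = 13. Cumulative: 89
Frame 8: OPEN (3+5=8). Cumulative: 97
Frame 9: SPARE (3+7=10). 10 + next roll (10) = 20. Cumulative: 117
Frame 10: STRIKE. Sum of all frame-10 rolls (10+2+3) = 15. Cumulative: 132

Answer: 8 14 31 38 57 76 89 97 117 132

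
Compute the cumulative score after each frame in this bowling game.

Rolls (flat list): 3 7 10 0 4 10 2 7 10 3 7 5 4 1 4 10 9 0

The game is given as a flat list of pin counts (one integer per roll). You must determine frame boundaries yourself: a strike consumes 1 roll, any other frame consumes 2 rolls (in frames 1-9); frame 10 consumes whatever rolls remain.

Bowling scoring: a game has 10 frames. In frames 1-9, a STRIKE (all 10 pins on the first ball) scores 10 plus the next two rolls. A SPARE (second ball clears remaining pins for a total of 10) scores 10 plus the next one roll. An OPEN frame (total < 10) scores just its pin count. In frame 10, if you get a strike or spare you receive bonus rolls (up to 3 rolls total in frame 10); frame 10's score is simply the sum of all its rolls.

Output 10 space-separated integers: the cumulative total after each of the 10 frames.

Answer: 20 34 38 57 66 86 101 110 115 134

Derivation:
Frame 1: SPARE (3+7=10). 10 + next roll (10) = 20. Cumulative: 20
Frame 2: STRIKE. 10 + next two rolls (0+4) = 14. Cumulative: 34
Frame 3: OPEN (0+4=4). Cumulative: 38
Frame 4: STRIKE. 10 + next two rolls (2+7) = 19. Cumulative: 57
Frame 5: OPEN (2+7=9). Cumulative: 66
Frame 6: STRIKE. 10 + next two rolls (3+7) = 20. Cumulative: 86
Frame 7: SPARE (3+7=10). 10 + next roll (5) = 15. Cumulative: 101
Frame 8: OPEN (5+4=9). Cumulative: 110
Frame 9: OPEN (1+4=5). Cumulative: 115
Frame 10: STRIKE. Sum of all frame-10 rolls (10+9+0) = 19. Cumulative: 134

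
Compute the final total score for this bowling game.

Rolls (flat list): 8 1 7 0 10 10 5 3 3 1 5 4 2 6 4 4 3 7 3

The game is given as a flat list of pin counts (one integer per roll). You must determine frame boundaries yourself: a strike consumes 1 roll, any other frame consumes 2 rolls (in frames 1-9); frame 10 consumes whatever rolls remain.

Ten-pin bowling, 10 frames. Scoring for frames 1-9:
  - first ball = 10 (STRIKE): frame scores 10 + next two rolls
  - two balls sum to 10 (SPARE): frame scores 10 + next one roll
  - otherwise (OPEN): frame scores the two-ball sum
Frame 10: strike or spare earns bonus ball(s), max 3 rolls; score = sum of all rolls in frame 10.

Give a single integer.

Answer: 109

Derivation:
Frame 1: OPEN (8+1=9). Cumulative: 9
Frame 2: OPEN (7+0=7). Cumulative: 16
Frame 3: STRIKE. 10 + next two rolls (10+5) = 25. Cumulative: 41
Frame 4: STRIKE. 10 + next two rolls (5+3) = 18. Cumulative: 59
Frame 5: OPEN (5+3=8). Cumulative: 67
Frame 6: OPEN (3+1=4). Cumulative: 71
Frame 7: OPEN (5+4=9). Cumulative: 80
Frame 8: OPEN (2+6=8). Cumulative: 88
Frame 9: OPEN (4+4=8). Cumulative: 96
Frame 10: SPARE. Sum of all frame-10 rolls (3+7+3) = 13. Cumulative: 109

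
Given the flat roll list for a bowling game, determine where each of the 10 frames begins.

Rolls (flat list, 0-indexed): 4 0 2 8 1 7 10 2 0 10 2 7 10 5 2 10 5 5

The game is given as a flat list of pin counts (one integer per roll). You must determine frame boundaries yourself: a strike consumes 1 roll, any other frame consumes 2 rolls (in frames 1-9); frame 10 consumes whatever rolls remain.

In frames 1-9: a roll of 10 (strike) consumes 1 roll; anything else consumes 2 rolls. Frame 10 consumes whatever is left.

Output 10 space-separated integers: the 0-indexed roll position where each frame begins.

Frame 1 starts at roll index 0: rolls=4,0 (sum=4), consumes 2 rolls
Frame 2 starts at roll index 2: rolls=2,8 (sum=10), consumes 2 rolls
Frame 3 starts at roll index 4: rolls=1,7 (sum=8), consumes 2 rolls
Frame 4 starts at roll index 6: roll=10 (strike), consumes 1 roll
Frame 5 starts at roll index 7: rolls=2,0 (sum=2), consumes 2 rolls
Frame 6 starts at roll index 9: roll=10 (strike), consumes 1 roll
Frame 7 starts at roll index 10: rolls=2,7 (sum=9), consumes 2 rolls
Frame 8 starts at roll index 12: roll=10 (strike), consumes 1 roll
Frame 9 starts at roll index 13: rolls=5,2 (sum=7), consumes 2 rolls
Frame 10 starts at roll index 15: 3 remaining rolls

Answer: 0 2 4 6 7 9 10 12 13 15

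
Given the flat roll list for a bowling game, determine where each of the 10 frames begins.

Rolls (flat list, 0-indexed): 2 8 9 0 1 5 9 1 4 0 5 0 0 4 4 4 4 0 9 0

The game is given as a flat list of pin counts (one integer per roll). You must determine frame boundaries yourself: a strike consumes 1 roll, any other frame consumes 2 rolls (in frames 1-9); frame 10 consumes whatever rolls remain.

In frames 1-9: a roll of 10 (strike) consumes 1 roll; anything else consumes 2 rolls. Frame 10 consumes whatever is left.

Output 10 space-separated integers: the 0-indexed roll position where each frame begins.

Frame 1 starts at roll index 0: rolls=2,8 (sum=10), consumes 2 rolls
Frame 2 starts at roll index 2: rolls=9,0 (sum=9), consumes 2 rolls
Frame 3 starts at roll index 4: rolls=1,5 (sum=6), consumes 2 rolls
Frame 4 starts at roll index 6: rolls=9,1 (sum=10), consumes 2 rolls
Frame 5 starts at roll index 8: rolls=4,0 (sum=4), consumes 2 rolls
Frame 6 starts at roll index 10: rolls=5,0 (sum=5), consumes 2 rolls
Frame 7 starts at roll index 12: rolls=0,4 (sum=4), consumes 2 rolls
Frame 8 starts at roll index 14: rolls=4,4 (sum=8), consumes 2 rolls
Frame 9 starts at roll index 16: rolls=4,0 (sum=4), consumes 2 rolls
Frame 10 starts at roll index 18: 2 remaining rolls

Answer: 0 2 4 6 8 10 12 14 16 18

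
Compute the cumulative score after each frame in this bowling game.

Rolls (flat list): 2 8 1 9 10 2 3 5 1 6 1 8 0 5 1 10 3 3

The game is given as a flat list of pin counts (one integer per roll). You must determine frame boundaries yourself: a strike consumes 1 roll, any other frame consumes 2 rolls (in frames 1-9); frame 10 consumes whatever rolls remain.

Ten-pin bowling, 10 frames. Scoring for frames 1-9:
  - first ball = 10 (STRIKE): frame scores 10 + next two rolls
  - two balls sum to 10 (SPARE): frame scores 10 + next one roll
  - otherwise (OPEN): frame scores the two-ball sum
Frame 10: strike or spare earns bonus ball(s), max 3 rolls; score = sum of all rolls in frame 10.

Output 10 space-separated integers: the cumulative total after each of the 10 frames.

Frame 1: SPARE (2+8=10). 10 + next roll (1) = 11. Cumulative: 11
Frame 2: SPARE (1+9=10). 10 + next roll (10) = 20. Cumulative: 31
Frame 3: STRIKE. 10 + next two rolls (2+3) = 15. Cumulative: 46
Frame 4: OPEN (2+3=5). Cumulative: 51
Frame 5: OPEN (5+1=6). Cumulative: 57
Frame 6: OPEN (6+1=7). Cumulative: 64
Frame 7: OPEN (8+0=8). Cumulative: 72
Frame 8: OPEN (5+1=6). Cumulative: 78
Frame 9: STRIKE. 10 + next two rolls (3+3) = 16. Cumulative: 94
Frame 10: OPEN. Sum of all frame-10 rolls (3+3) = 6. Cumulative: 100

Answer: 11 31 46 51 57 64 72 78 94 100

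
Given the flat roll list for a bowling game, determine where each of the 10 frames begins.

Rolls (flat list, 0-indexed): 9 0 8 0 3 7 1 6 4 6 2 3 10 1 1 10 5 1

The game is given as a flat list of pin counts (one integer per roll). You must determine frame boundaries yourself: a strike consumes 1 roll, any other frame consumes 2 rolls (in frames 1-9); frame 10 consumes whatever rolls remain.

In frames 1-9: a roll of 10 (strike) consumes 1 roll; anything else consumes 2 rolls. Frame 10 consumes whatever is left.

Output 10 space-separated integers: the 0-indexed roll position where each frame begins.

Frame 1 starts at roll index 0: rolls=9,0 (sum=9), consumes 2 rolls
Frame 2 starts at roll index 2: rolls=8,0 (sum=8), consumes 2 rolls
Frame 3 starts at roll index 4: rolls=3,7 (sum=10), consumes 2 rolls
Frame 4 starts at roll index 6: rolls=1,6 (sum=7), consumes 2 rolls
Frame 5 starts at roll index 8: rolls=4,6 (sum=10), consumes 2 rolls
Frame 6 starts at roll index 10: rolls=2,3 (sum=5), consumes 2 rolls
Frame 7 starts at roll index 12: roll=10 (strike), consumes 1 roll
Frame 8 starts at roll index 13: rolls=1,1 (sum=2), consumes 2 rolls
Frame 9 starts at roll index 15: roll=10 (strike), consumes 1 roll
Frame 10 starts at roll index 16: 2 remaining rolls

Answer: 0 2 4 6 8 10 12 13 15 16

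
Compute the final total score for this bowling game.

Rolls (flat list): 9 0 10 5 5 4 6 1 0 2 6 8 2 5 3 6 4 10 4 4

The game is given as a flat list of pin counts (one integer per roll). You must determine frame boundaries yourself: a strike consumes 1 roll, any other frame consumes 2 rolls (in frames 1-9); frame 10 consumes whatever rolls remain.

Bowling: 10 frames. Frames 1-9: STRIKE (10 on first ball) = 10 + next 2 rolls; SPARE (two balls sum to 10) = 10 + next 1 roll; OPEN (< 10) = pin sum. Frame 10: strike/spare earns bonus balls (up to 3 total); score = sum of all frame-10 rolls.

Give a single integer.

Answer: 124

Derivation:
Frame 1: OPEN (9+0=9). Cumulative: 9
Frame 2: STRIKE. 10 + next two rolls (5+5) = 20. Cumulative: 29
Frame 3: SPARE (5+5=10). 10 + next roll (4) = 14. Cumulative: 43
Frame 4: SPARE (4+6=10). 10 + next roll (1) = 11. Cumulative: 54
Frame 5: OPEN (1+0=1). Cumulative: 55
Frame 6: OPEN (2+6=8). Cumulative: 63
Frame 7: SPARE (8+2=10). 10 + next roll (5) = 15. Cumulative: 78
Frame 8: OPEN (5+3=8). Cumulative: 86
Frame 9: SPARE (6+4=10). 10 + next roll (10) = 20. Cumulative: 106
Frame 10: STRIKE. Sum of all frame-10 rolls (10+4+4) = 18. Cumulative: 124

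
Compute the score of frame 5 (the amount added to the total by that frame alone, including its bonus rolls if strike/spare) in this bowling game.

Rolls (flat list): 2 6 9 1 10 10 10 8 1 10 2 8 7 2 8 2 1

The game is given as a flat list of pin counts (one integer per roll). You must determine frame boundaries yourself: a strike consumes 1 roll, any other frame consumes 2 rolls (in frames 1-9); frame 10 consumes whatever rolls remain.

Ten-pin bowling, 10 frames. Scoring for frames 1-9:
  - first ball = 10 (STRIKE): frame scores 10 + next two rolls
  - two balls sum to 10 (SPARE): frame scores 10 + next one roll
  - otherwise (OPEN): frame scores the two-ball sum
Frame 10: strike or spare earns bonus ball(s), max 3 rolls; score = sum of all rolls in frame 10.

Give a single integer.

Answer: 19

Derivation:
Frame 1: OPEN (2+6=8). Cumulative: 8
Frame 2: SPARE (9+1=10). 10 + next roll (10) = 20. Cumulative: 28
Frame 3: STRIKE. 10 + next two rolls (10+10) = 30. Cumulative: 58
Frame 4: STRIKE. 10 + next two rolls (10+8) = 28. Cumulative: 86
Frame 5: STRIKE. 10 + next two rolls (8+1) = 19. Cumulative: 105
Frame 6: OPEN (8+1=9). Cumulative: 114
Frame 7: STRIKE. 10 + next two rolls (2+8) = 20. Cumulative: 134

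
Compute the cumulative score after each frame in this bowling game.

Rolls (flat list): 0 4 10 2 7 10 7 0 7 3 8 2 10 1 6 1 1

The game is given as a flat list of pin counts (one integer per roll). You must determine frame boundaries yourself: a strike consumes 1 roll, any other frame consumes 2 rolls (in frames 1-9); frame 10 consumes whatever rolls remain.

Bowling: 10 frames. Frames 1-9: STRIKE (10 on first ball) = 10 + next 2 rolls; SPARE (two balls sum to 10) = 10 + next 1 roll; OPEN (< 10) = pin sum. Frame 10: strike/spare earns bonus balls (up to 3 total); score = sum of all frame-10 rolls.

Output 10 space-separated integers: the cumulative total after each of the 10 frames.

Frame 1: OPEN (0+4=4). Cumulative: 4
Frame 2: STRIKE. 10 + next two rolls (2+7) = 19. Cumulative: 23
Frame 3: OPEN (2+7=9). Cumulative: 32
Frame 4: STRIKE. 10 + next two rolls (7+0) = 17. Cumulative: 49
Frame 5: OPEN (7+0=7). Cumulative: 56
Frame 6: SPARE (7+3=10). 10 + next roll (8) = 18. Cumulative: 74
Frame 7: SPARE (8+2=10). 10 + next roll (10) = 20. Cumulative: 94
Frame 8: STRIKE. 10 + next two rolls (1+6) = 17. Cumulative: 111
Frame 9: OPEN (1+6=7). Cumulative: 118
Frame 10: OPEN. Sum of all frame-10 rolls (1+1) = 2. Cumulative: 120

Answer: 4 23 32 49 56 74 94 111 118 120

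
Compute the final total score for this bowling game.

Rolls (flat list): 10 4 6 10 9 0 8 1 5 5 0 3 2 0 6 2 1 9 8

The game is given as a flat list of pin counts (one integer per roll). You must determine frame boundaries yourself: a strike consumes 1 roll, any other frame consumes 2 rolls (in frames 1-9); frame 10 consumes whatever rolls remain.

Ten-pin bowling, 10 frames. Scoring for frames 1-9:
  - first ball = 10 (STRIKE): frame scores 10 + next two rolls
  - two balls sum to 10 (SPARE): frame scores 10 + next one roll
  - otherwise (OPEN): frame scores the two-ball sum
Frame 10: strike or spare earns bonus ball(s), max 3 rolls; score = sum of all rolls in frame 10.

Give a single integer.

Frame 1: STRIKE. 10 + next two rolls (4+6) = 20. Cumulative: 20
Frame 2: SPARE (4+6=10). 10 + next roll (10) = 20. Cumulative: 40
Frame 3: STRIKE. 10 + next two rolls (9+0) = 19. Cumulative: 59
Frame 4: OPEN (9+0=9). Cumulative: 68
Frame 5: OPEN (8+1=9). Cumulative: 77
Frame 6: SPARE (5+5=10). 10 + next roll (0) = 10. Cumulative: 87
Frame 7: OPEN (0+3=3). Cumulative: 90
Frame 8: OPEN (2+0=2). Cumulative: 92
Frame 9: OPEN (6+2=8). Cumulative: 100
Frame 10: SPARE. Sum of all frame-10 rolls (1+9+8) = 18. Cumulative: 118

Answer: 118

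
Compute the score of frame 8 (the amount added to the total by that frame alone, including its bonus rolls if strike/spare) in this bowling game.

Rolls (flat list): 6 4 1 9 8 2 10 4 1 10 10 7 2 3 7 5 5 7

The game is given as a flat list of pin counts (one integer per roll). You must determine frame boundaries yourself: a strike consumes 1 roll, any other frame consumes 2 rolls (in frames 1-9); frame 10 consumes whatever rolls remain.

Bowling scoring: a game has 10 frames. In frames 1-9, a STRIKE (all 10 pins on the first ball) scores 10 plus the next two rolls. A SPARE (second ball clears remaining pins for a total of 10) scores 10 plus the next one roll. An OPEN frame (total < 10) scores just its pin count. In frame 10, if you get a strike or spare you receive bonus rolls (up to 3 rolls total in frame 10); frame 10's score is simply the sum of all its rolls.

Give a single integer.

Frame 1: SPARE (6+4=10). 10 + next roll (1) = 11. Cumulative: 11
Frame 2: SPARE (1+9=10). 10 + next roll (8) = 18. Cumulative: 29
Frame 3: SPARE (8+2=10). 10 + next roll (10) = 20. Cumulative: 49
Frame 4: STRIKE. 10 + next two rolls (4+1) = 15. Cumulative: 64
Frame 5: OPEN (4+1=5). Cumulative: 69
Frame 6: STRIKE. 10 + next two rolls (10+7) = 27. Cumulative: 96
Frame 7: STRIKE. 10 + next two rolls (7+2) = 19. Cumulative: 115
Frame 8: OPEN (7+2=9). Cumulative: 124
Frame 9: SPARE (3+7=10). 10 + next roll (5) = 15. Cumulative: 139
Frame 10: SPARE. Sum of all frame-10 rolls (5+5+7) = 17. Cumulative: 156

Answer: 9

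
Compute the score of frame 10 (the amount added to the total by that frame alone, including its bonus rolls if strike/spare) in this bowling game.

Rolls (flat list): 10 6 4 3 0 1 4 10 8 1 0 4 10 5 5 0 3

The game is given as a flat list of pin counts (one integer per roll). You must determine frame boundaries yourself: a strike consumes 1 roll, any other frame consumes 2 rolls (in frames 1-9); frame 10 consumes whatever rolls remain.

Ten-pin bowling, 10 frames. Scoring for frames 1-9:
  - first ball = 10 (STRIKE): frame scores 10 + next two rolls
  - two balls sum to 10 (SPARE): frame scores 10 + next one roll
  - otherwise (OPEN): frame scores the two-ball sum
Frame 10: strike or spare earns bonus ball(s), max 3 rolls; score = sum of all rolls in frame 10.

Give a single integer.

Answer: 3

Derivation:
Frame 1: STRIKE. 10 + next two rolls (6+4) = 20. Cumulative: 20
Frame 2: SPARE (6+4=10). 10 + next roll (3) = 13. Cumulative: 33
Frame 3: OPEN (3+0=3). Cumulative: 36
Frame 4: OPEN (1+4=5). Cumulative: 41
Frame 5: STRIKE. 10 + next two rolls (8+1) = 19. Cumulative: 60
Frame 6: OPEN (8+1=9). Cumulative: 69
Frame 7: OPEN (0+4=4). Cumulative: 73
Frame 8: STRIKE. 10 + next two rolls (5+5) = 20. Cumulative: 93
Frame 9: SPARE (5+5=10). 10 + next roll (0) = 10. Cumulative: 103
Frame 10: OPEN. Sum of all frame-10 rolls (0+3) = 3. Cumulative: 106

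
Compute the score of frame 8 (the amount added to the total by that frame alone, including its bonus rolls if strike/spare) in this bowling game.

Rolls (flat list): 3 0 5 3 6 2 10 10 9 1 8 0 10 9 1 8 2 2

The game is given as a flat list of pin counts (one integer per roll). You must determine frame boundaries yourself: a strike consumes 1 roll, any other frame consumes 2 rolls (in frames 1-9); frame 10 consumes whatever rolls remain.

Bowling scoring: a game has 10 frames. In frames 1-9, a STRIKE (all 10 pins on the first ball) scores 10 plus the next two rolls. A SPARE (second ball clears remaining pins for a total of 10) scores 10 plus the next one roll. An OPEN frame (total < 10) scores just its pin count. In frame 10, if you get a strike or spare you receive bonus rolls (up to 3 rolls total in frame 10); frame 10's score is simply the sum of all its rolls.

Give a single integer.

Answer: 20

Derivation:
Frame 1: OPEN (3+0=3). Cumulative: 3
Frame 2: OPEN (5+3=8). Cumulative: 11
Frame 3: OPEN (6+2=8). Cumulative: 19
Frame 4: STRIKE. 10 + next two rolls (10+9) = 29. Cumulative: 48
Frame 5: STRIKE. 10 + next two rolls (9+1) = 20. Cumulative: 68
Frame 6: SPARE (9+1=10). 10 + next roll (8) = 18. Cumulative: 86
Frame 7: OPEN (8+0=8). Cumulative: 94
Frame 8: STRIKE. 10 + next two rolls (9+1) = 20. Cumulative: 114
Frame 9: SPARE (9+1=10). 10 + next roll (8) = 18. Cumulative: 132
Frame 10: SPARE. Sum of all frame-10 rolls (8+2+2) = 12. Cumulative: 144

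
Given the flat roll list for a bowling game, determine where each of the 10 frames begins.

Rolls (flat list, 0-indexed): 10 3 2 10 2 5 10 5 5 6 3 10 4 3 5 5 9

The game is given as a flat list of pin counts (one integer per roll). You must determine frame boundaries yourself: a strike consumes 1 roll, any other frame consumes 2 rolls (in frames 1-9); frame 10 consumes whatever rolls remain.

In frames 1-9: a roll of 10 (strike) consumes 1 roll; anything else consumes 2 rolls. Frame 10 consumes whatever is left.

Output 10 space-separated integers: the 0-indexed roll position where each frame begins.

Frame 1 starts at roll index 0: roll=10 (strike), consumes 1 roll
Frame 2 starts at roll index 1: rolls=3,2 (sum=5), consumes 2 rolls
Frame 3 starts at roll index 3: roll=10 (strike), consumes 1 roll
Frame 4 starts at roll index 4: rolls=2,5 (sum=7), consumes 2 rolls
Frame 5 starts at roll index 6: roll=10 (strike), consumes 1 roll
Frame 6 starts at roll index 7: rolls=5,5 (sum=10), consumes 2 rolls
Frame 7 starts at roll index 9: rolls=6,3 (sum=9), consumes 2 rolls
Frame 8 starts at roll index 11: roll=10 (strike), consumes 1 roll
Frame 9 starts at roll index 12: rolls=4,3 (sum=7), consumes 2 rolls
Frame 10 starts at roll index 14: 3 remaining rolls

Answer: 0 1 3 4 6 7 9 11 12 14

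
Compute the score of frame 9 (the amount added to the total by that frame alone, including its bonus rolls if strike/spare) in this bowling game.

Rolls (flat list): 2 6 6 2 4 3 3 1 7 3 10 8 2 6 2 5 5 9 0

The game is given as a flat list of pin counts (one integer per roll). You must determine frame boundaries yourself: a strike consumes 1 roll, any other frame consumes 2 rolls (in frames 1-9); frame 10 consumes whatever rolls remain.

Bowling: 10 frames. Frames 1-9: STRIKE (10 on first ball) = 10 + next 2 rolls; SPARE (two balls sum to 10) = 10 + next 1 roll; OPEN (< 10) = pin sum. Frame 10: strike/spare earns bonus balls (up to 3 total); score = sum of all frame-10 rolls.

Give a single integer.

Frame 1: OPEN (2+6=8). Cumulative: 8
Frame 2: OPEN (6+2=8). Cumulative: 16
Frame 3: OPEN (4+3=7). Cumulative: 23
Frame 4: OPEN (3+1=4). Cumulative: 27
Frame 5: SPARE (7+3=10). 10 + next roll (10) = 20. Cumulative: 47
Frame 6: STRIKE. 10 + next two rolls (8+2) = 20. Cumulative: 67
Frame 7: SPARE (8+2=10). 10 + next roll (6) = 16. Cumulative: 83
Frame 8: OPEN (6+2=8). Cumulative: 91
Frame 9: SPARE (5+5=10). 10 + next roll (9) = 19. Cumulative: 110
Frame 10: OPEN. Sum of all frame-10 rolls (9+0) = 9. Cumulative: 119

Answer: 19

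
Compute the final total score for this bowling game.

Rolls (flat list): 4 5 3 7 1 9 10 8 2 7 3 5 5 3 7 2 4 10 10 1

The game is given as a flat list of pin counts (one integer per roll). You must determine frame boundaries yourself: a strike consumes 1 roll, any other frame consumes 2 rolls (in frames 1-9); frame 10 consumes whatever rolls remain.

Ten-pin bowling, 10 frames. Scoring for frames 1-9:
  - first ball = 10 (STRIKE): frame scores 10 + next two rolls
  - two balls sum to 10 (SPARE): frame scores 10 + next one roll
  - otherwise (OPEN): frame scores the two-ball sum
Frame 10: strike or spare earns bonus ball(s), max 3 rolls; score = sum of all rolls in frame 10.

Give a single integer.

Frame 1: OPEN (4+5=9). Cumulative: 9
Frame 2: SPARE (3+7=10). 10 + next roll (1) = 11. Cumulative: 20
Frame 3: SPARE (1+9=10). 10 + next roll (10) = 20. Cumulative: 40
Frame 4: STRIKE. 10 + next two rolls (8+2) = 20. Cumulative: 60
Frame 5: SPARE (8+2=10). 10 + next roll (7) = 17. Cumulative: 77
Frame 6: SPARE (7+3=10). 10 + next roll (5) = 15. Cumulative: 92
Frame 7: SPARE (5+5=10). 10 + next roll (3) = 13. Cumulative: 105
Frame 8: SPARE (3+7=10). 10 + next roll (2) = 12. Cumulative: 117
Frame 9: OPEN (2+4=6). Cumulative: 123
Frame 10: STRIKE. Sum of all frame-10 rolls (10+10+1) = 21. Cumulative: 144

Answer: 144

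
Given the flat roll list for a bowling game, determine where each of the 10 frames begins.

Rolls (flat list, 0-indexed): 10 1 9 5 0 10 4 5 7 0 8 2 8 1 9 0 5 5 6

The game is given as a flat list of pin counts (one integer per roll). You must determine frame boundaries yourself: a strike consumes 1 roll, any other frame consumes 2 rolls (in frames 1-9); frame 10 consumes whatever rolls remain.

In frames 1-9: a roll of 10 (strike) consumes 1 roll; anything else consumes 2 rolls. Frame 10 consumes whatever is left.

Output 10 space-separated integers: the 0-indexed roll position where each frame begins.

Answer: 0 1 3 5 6 8 10 12 14 16

Derivation:
Frame 1 starts at roll index 0: roll=10 (strike), consumes 1 roll
Frame 2 starts at roll index 1: rolls=1,9 (sum=10), consumes 2 rolls
Frame 3 starts at roll index 3: rolls=5,0 (sum=5), consumes 2 rolls
Frame 4 starts at roll index 5: roll=10 (strike), consumes 1 roll
Frame 5 starts at roll index 6: rolls=4,5 (sum=9), consumes 2 rolls
Frame 6 starts at roll index 8: rolls=7,0 (sum=7), consumes 2 rolls
Frame 7 starts at roll index 10: rolls=8,2 (sum=10), consumes 2 rolls
Frame 8 starts at roll index 12: rolls=8,1 (sum=9), consumes 2 rolls
Frame 9 starts at roll index 14: rolls=9,0 (sum=9), consumes 2 rolls
Frame 10 starts at roll index 16: 3 remaining rolls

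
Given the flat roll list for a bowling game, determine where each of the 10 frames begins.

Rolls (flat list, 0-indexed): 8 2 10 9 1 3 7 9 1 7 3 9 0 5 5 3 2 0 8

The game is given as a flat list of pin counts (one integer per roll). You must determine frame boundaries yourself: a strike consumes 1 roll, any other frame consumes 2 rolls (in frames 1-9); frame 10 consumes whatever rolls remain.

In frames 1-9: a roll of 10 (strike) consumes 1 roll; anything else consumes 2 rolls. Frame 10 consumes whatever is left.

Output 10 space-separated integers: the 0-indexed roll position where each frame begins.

Answer: 0 2 3 5 7 9 11 13 15 17

Derivation:
Frame 1 starts at roll index 0: rolls=8,2 (sum=10), consumes 2 rolls
Frame 2 starts at roll index 2: roll=10 (strike), consumes 1 roll
Frame 3 starts at roll index 3: rolls=9,1 (sum=10), consumes 2 rolls
Frame 4 starts at roll index 5: rolls=3,7 (sum=10), consumes 2 rolls
Frame 5 starts at roll index 7: rolls=9,1 (sum=10), consumes 2 rolls
Frame 6 starts at roll index 9: rolls=7,3 (sum=10), consumes 2 rolls
Frame 7 starts at roll index 11: rolls=9,0 (sum=9), consumes 2 rolls
Frame 8 starts at roll index 13: rolls=5,5 (sum=10), consumes 2 rolls
Frame 9 starts at roll index 15: rolls=3,2 (sum=5), consumes 2 rolls
Frame 10 starts at roll index 17: 2 remaining rolls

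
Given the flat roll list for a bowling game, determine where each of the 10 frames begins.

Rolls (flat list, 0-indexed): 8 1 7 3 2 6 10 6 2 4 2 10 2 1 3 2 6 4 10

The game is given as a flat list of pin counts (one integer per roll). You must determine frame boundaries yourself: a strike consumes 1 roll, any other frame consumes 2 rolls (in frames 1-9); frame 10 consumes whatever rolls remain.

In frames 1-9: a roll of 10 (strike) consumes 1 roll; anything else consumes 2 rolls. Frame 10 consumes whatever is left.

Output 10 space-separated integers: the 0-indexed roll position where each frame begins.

Frame 1 starts at roll index 0: rolls=8,1 (sum=9), consumes 2 rolls
Frame 2 starts at roll index 2: rolls=7,3 (sum=10), consumes 2 rolls
Frame 3 starts at roll index 4: rolls=2,6 (sum=8), consumes 2 rolls
Frame 4 starts at roll index 6: roll=10 (strike), consumes 1 roll
Frame 5 starts at roll index 7: rolls=6,2 (sum=8), consumes 2 rolls
Frame 6 starts at roll index 9: rolls=4,2 (sum=6), consumes 2 rolls
Frame 7 starts at roll index 11: roll=10 (strike), consumes 1 roll
Frame 8 starts at roll index 12: rolls=2,1 (sum=3), consumes 2 rolls
Frame 9 starts at roll index 14: rolls=3,2 (sum=5), consumes 2 rolls
Frame 10 starts at roll index 16: 3 remaining rolls

Answer: 0 2 4 6 7 9 11 12 14 16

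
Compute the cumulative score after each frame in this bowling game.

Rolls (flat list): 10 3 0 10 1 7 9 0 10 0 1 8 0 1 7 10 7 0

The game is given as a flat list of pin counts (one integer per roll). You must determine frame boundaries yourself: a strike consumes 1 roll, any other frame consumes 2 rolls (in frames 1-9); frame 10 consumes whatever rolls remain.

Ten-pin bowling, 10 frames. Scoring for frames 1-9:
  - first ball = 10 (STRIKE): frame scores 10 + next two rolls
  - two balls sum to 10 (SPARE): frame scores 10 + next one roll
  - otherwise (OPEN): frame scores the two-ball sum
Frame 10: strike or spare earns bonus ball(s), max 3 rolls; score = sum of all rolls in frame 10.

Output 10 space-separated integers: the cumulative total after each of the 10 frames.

Answer: 13 16 34 42 51 62 63 71 79 96

Derivation:
Frame 1: STRIKE. 10 + next two rolls (3+0) = 13. Cumulative: 13
Frame 2: OPEN (3+0=3). Cumulative: 16
Frame 3: STRIKE. 10 + next two rolls (1+7) = 18. Cumulative: 34
Frame 4: OPEN (1+7=8). Cumulative: 42
Frame 5: OPEN (9+0=9). Cumulative: 51
Frame 6: STRIKE. 10 + next two rolls (0+1) = 11. Cumulative: 62
Frame 7: OPEN (0+1=1). Cumulative: 63
Frame 8: OPEN (8+0=8). Cumulative: 71
Frame 9: OPEN (1+7=8). Cumulative: 79
Frame 10: STRIKE. Sum of all frame-10 rolls (10+7+0) = 17. Cumulative: 96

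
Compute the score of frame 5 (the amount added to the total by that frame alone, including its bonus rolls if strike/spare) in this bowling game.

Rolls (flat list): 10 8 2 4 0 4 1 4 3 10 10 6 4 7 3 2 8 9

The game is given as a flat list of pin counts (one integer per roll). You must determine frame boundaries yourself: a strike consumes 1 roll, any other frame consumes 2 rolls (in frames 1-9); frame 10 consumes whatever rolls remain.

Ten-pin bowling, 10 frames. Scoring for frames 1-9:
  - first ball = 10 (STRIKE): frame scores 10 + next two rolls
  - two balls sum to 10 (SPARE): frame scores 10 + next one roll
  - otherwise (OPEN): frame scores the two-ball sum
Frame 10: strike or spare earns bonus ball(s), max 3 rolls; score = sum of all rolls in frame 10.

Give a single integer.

Answer: 7

Derivation:
Frame 1: STRIKE. 10 + next two rolls (8+2) = 20. Cumulative: 20
Frame 2: SPARE (8+2=10). 10 + next roll (4) = 14. Cumulative: 34
Frame 3: OPEN (4+0=4). Cumulative: 38
Frame 4: OPEN (4+1=5). Cumulative: 43
Frame 5: OPEN (4+3=7). Cumulative: 50
Frame 6: STRIKE. 10 + next two rolls (10+6) = 26. Cumulative: 76
Frame 7: STRIKE. 10 + next two rolls (6+4) = 20. Cumulative: 96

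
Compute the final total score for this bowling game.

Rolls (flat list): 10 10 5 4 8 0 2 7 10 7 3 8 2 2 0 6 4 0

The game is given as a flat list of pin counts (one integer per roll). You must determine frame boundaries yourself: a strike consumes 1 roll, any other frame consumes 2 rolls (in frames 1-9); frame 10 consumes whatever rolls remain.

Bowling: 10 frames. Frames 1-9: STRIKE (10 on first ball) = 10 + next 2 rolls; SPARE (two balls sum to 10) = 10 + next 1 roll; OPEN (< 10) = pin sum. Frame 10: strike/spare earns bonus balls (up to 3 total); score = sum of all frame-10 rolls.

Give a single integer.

Frame 1: STRIKE. 10 + next two rolls (10+5) = 25. Cumulative: 25
Frame 2: STRIKE. 10 + next two rolls (5+4) = 19. Cumulative: 44
Frame 3: OPEN (5+4=9). Cumulative: 53
Frame 4: OPEN (8+0=8). Cumulative: 61
Frame 5: OPEN (2+7=9). Cumulative: 70
Frame 6: STRIKE. 10 + next two rolls (7+3) = 20. Cumulative: 90
Frame 7: SPARE (7+3=10). 10 + next roll (8) = 18. Cumulative: 108
Frame 8: SPARE (8+2=10). 10 + next roll (2) = 12. Cumulative: 120
Frame 9: OPEN (2+0=2). Cumulative: 122
Frame 10: SPARE. Sum of all frame-10 rolls (6+4+0) = 10. Cumulative: 132

Answer: 132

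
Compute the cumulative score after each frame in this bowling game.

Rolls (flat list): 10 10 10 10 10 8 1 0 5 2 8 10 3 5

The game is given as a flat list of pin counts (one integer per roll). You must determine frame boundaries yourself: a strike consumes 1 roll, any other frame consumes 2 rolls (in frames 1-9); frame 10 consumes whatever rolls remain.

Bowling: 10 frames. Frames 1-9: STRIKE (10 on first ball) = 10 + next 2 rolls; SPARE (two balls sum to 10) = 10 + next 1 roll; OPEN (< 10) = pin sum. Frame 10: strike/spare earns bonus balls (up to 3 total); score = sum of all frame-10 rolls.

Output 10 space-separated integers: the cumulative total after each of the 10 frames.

Frame 1: STRIKE. 10 + next two rolls (10+10) = 30. Cumulative: 30
Frame 2: STRIKE. 10 + next two rolls (10+10) = 30. Cumulative: 60
Frame 3: STRIKE. 10 + next two rolls (10+10) = 30. Cumulative: 90
Frame 4: STRIKE. 10 + next two rolls (10+8) = 28. Cumulative: 118
Frame 5: STRIKE. 10 + next two rolls (8+1) = 19. Cumulative: 137
Frame 6: OPEN (8+1=9). Cumulative: 146
Frame 7: OPEN (0+5=5). Cumulative: 151
Frame 8: SPARE (2+8=10). 10 + next roll (10) = 20. Cumulative: 171
Frame 9: STRIKE. 10 + next two rolls (3+5) = 18. Cumulative: 189
Frame 10: OPEN. Sum of all frame-10 rolls (3+5) = 8. Cumulative: 197

Answer: 30 60 90 118 137 146 151 171 189 197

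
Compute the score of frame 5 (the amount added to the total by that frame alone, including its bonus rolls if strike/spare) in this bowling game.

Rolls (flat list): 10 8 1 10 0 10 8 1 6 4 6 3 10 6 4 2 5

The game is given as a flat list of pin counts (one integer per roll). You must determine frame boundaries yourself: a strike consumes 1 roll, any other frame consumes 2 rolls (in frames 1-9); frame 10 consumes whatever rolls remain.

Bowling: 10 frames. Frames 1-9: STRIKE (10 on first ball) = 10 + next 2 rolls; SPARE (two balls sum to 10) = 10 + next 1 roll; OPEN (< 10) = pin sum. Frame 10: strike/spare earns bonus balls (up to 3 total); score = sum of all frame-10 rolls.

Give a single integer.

Answer: 9

Derivation:
Frame 1: STRIKE. 10 + next two rolls (8+1) = 19. Cumulative: 19
Frame 2: OPEN (8+1=9). Cumulative: 28
Frame 3: STRIKE. 10 + next two rolls (0+10) = 20. Cumulative: 48
Frame 4: SPARE (0+10=10). 10 + next roll (8) = 18. Cumulative: 66
Frame 5: OPEN (8+1=9). Cumulative: 75
Frame 6: SPARE (6+4=10). 10 + next roll (6) = 16. Cumulative: 91
Frame 7: OPEN (6+3=9). Cumulative: 100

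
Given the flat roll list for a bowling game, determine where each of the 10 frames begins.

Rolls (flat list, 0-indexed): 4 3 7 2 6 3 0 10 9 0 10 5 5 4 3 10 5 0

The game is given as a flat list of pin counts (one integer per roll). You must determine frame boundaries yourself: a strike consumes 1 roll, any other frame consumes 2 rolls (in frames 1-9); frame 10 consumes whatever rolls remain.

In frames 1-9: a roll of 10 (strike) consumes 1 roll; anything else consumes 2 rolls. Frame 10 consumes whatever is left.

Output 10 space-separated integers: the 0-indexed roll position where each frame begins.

Frame 1 starts at roll index 0: rolls=4,3 (sum=7), consumes 2 rolls
Frame 2 starts at roll index 2: rolls=7,2 (sum=9), consumes 2 rolls
Frame 3 starts at roll index 4: rolls=6,3 (sum=9), consumes 2 rolls
Frame 4 starts at roll index 6: rolls=0,10 (sum=10), consumes 2 rolls
Frame 5 starts at roll index 8: rolls=9,0 (sum=9), consumes 2 rolls
Frame 6 starts at roll index 10: roll=10 (strike), consumes 1 roll
Frame 7 starts at roll index 11: rolls=5,5 (sum=10), consumes 2 rolls
Frame 8 starts at roll index 13: rolls=4,3 (sum=7), consumes 2 rolls
Frame 9 starts at roll index 15: roll=10 (strike), consumes 1 roll
Frame 10 starts at roll index 16: 2 remaining rolls

Answer: 0 2 4 6 8 10 11 13 15 16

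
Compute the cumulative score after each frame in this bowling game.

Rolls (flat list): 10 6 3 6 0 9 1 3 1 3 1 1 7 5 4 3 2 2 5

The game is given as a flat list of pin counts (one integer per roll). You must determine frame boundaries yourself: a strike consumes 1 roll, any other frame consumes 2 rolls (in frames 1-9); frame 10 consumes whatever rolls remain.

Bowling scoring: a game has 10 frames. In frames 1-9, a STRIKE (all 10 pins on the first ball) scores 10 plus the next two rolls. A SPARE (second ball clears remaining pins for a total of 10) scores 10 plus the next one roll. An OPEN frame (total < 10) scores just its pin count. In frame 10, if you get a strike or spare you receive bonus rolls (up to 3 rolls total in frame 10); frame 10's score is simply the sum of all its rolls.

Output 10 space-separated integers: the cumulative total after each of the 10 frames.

Answer: 19 28 34 47 51 55 63 72 77 84

Derivation:
Frame 1: STRIKE. 10 + next two rolls (6+3) = 19. Cumulative: 19
Frame 2: OPEN (6+3=9). Cumulative: 28
Frame 3: OPEN (6+0=6). Cumulative: 34
Frame 4: SPARE (9+1=10). 10 + next roll (3) = 13. Cumulative: 47
Frame 5: OPEN (3+1=4). Cumulative: 51
Frame 6: OPEN (3+1=4). Cumulative: 55
Frame 7: OPEN (1+7=8). Cumulative: 63
Frame 8: OPEN (5+4=9). Cumulative: 72
Frame 9: OPEN (3+2=5). Cumulative: 77
Frame 10: OPEN. Sum of all frame-10 rolls (2+5) = 7. Cumulative: 84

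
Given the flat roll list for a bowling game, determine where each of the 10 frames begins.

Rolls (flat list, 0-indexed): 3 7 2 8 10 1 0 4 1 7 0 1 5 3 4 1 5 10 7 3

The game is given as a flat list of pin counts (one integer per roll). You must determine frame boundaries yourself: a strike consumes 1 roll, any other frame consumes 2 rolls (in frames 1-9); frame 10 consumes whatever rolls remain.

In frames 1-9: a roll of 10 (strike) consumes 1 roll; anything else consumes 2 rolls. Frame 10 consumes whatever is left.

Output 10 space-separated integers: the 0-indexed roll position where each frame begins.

Answer: 0 2 4 5 7 9 11 13 15 17

Derivation:
Frame 1 starts at roll index 0: rolls=3,7 (sum=10), consumes 2 rolls
Frame 2 starts at roll index 2: rolls=2,8 (sum=10), consumes 2 rolls
Frame 3 starts at roll index 4: roll=10 (strike), consumes 1 roll
Frame 4 starts at roll index 5: rolls=1,0 (sum=1), consumes 2 rolls
Frame 5 starts at roll index 7: rolls=4,1 (sum=5), consumes 2 rolls
Frame 6 starts at roll index 9: rolls=7,0 (sum=7), consumes 2 rolls
Frame 7 starts at roll index 11: rolls=1,5 (sum=6), consumes 2 rolls
Frame 8 starts at roll index 13: rolls=3,4 (sum=7), consumes 2 rolls
Frame 9 starts at roll index 15: rolls=1,5 (sum=6), consumes 2 rolls
Frame 10 starts at roll index 17: 3 remaining rolls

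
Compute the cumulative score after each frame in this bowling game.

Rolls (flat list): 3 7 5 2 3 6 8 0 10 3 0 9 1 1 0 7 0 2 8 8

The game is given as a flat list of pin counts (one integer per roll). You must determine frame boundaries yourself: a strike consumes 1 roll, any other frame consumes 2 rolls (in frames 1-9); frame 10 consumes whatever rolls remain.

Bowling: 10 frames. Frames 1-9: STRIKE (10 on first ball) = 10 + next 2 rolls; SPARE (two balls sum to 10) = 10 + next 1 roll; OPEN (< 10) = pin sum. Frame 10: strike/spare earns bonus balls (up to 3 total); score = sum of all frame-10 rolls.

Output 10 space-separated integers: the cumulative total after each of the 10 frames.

Frame 1: SPARE (3+7=10). 10 + next roll (5) = 15. Cumulative: 15
Frame 2: OPEN (5+2=7). Cumulative: 22
Frame 3: OPEN (3+6=9). Cumulative: 31
Frame 4: OPEN (8+0=8). Cumulative: 39
Frame 5: STRIKE. 10 + next two rolls (3+0) = 13. Cumulative: 52
Frame 6: OPEN (3+0=3). Cumulative: 55
Frame 7: SPARE (9+1=10). 10 + next roll (1) = 11. Cumulative: 66
Frame 8: OPEN (1+0=1). Cumulative: 67
Frame 9: OPEN (7+0=7). Cumulative: 74
Frame 10: SPARE. Sum of all frame-10 rolls (2+8+8) = 18. Cumulative: 92

Answer: 15 22 31 39 52 55 66 67 74 92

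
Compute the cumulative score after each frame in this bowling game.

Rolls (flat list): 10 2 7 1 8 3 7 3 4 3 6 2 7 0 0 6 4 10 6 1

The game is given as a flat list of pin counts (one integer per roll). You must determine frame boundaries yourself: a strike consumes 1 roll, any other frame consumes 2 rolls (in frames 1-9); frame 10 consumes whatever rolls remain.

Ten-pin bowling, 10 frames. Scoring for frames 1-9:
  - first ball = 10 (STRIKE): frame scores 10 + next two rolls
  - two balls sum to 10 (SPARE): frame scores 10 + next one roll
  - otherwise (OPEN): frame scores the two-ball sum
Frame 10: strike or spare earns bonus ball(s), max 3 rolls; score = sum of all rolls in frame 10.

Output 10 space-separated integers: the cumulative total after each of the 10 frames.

Frame 1: STRIKE. 10 + next two rolls (2+7) = 19. Cumulative: 19
Frame 2: OPEN (2+7=9). Cumulative: 28
Frame 3: OPEN (1+8=9). Cumulative: 37
Frame 4: SPARE (3+7=10). 10 + next roll (3) = 13. Cumulative: 50
Frame 5: OPEN (3+4=7). Cumulative: 57
Frame 6: OPEN (3+6=9). Cumulative: 66
Frame 7: OPEN (2+7=9). Cumulative: 75
Frame 8: OPEN (0+0=0). Cumulative: 75
Frame 9: SPARE (6+4=10). 10 + next roll (10) = 20. Cumulative: 95
Frame 10: STRIKE. Sum of all frame-10 rolls (10+6+1) = 17. Cumulative: 112

Answer: 19 28 37 50 57 66 75 75 95 112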